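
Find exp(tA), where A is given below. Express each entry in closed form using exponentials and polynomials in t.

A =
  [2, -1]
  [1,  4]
e^{tA} =
  [-t*exp(3*t) + exp(3*t), -t*exp(3*t)]
  [t*exp(3*t), t*exp(3*t) + exp(3*t)]

Strategy: write A = P · J · P⁻¹ where J is a Jordan canonical form, so e^{tA} = P · e^{tJ} · P⁻¹, and e^{tJ} can be computed block-by-block.

A has Jordan form
J =
  [3, 1]
  [0, 3]
(up to reordering of blocks).

Per-block formulas:
  For a 2×2 Jordan block J_2(3): exp(t · J_2(3)) = e^(3t)·(I + t·N), where N is the 2×2 nilpotent shift.

After assembling e^{tJ} and conjugating by P, we get:

e^{tA} =
  [-t*exp(3*t) + exp(3*t), -t*exp(3*t)]
  [t*exp(3*t), t*exp(3*t) + exp(3*t)]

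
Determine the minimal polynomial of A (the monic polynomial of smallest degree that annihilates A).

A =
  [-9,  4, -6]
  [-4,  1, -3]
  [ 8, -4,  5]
x^2 + 2*x + 1

The characteristic polynomial is χ_A(x) = (x + 1)^3, so the eigenvalues are known. The minimal polynomial is
  m_A(x) = Π_λ (x − λ)^{k_λ}
where k_λ is the size of the *largest* Jordan block for λ (equivalently, the smallest k with (A − λI)^k v = 0 for every generalised eigenvector v of λ).

  λ = -1: largest Jordan block has size 2, contributing (x + 1)^2

So m_A(x) = (x + 1)^2 = x^2 + 2*x + 1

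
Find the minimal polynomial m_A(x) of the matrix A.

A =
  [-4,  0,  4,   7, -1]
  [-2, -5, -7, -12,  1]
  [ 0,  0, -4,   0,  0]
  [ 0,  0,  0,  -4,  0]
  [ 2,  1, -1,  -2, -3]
x^3 + 12*x^2 + 48*x + 64

The characteristic polynomial is χ_A(x) = (x + 4)^5, so the eigenvalues are known. The minimal polynomial is
  m_A(x) = Π_λ (x − λ)^{k_λ}
where k_λ is the size of the *largest* Jordan block for λ (equivalently, the smallest k with (A − λI)^k v = 0 for every generalised eigenvector v of λ).

  λ = -4: largest Jordan block has size 3, contributing (x + 4)^3

So m_A(x) = (x + 4)^3 = x^3 + 12*x^2 + 48*x + 64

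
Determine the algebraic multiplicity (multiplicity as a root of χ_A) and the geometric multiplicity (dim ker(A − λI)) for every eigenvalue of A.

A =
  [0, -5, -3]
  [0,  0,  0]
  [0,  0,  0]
λ = 0: alg = 3, geom = 2

Step 1 — factor the characteristic polynomial to read off the algebraic multiplicities:
  χ_A(x) = x^3

Step 2 — compute geometric multiplicities via the rank-nullity identity g(λ) = n − rank(A − λI):
  rank(A − (0)·I) = 1, so dim ker(A − (0)·I) = n − 1 = 2

Summary:
  λ = 0: algebraic multiplicity = 3, geometric multiplicity = 2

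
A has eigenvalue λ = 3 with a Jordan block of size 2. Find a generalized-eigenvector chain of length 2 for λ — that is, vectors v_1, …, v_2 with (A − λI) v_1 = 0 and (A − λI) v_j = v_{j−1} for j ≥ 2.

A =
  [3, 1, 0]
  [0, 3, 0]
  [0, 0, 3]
A Jordan chain for λ = 3 of length 2:
v_1 = (1, 0, 0)ᵀ
v_2 = (0, 1, 0)ᵀ

Let N = A − (3)·I. We want v_2 with N^2 v_2 = 0 but N^1 v_2 ≠ 0; then v_{j-1} := N · v_j for j = 2, …, 2.

Pick v_2 = (0, 1, 0)ᵀ.
Then v_1 = N · v_2 = (1, 0, 0)ᵀ.

Sanity check: (A − (3)·I) v_1 = (0, 0, 0)ᵀ = 0. ✓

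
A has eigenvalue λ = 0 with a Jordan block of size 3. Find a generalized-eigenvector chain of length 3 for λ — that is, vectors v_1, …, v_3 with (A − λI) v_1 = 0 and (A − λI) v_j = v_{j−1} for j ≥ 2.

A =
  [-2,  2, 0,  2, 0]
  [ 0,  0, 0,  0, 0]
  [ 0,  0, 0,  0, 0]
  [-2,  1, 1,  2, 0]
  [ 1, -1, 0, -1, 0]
A Jordan chain for λ = 0 of length 3:
v_1 = (-2, 0, 0, -2, 1)ᵀ
v_2 = (2, 0, 0, 1, -1)ᵀ
v_3 = (0, 1, 0, 0, 0)ᵀ

Let N = A − (0)·I. We want v_3 with N^3 v_3 = 0 but N^2 v_3 ≠ 0; then v_{j-1} := N · v_j for j = 3, …, 2.

Pick v_3 = (0, 1, 0, 0, 0)ᵀ.
Then v_2 = N · v_3 = (2, 0, 0, 1, -1)ᵀ.
Then v_1 = N · v_2 = (-2, 0, 0, -2, 1)ᵀ.

Sanity check: (A − (0)·I) v_1 = (0, 0, 0, 0, 0)ᵀ = 0. ✓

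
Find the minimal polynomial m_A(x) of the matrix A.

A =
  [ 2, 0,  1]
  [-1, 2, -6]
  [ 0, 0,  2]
x^3 - 6*x^2 + 12*x - 8

The characteristic polynomial is χ_A(x) = (x - 2)^3, so the eigenvalues are known. The minimal polynomial is
  m_A(x) = Π_λ (x − λ)^{k_λ}
where k_λ is the size of the *largest* Jordan block for λ (equivalently, the smallest k with (A − λI)^k v = 0 for every generalised eigenvector v of λ).

  λ = 2: largest Jordan block has size 3, contributing (x − 2)^3

So m_A(x) = (x - 2)^3 = x^3 - 6*x^2 + 12*x - 8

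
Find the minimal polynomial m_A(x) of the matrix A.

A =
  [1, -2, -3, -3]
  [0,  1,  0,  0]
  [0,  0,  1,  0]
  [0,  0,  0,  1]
x^2 - 2*x + 1

The characteristic polynomial is χ_A(x) = (x - 1)^4, so the eigenvalues are known. The minimal polynomial is
  m_A(x) = Π_λ (x − λ)^{k_λ}
where k_λ is the size of the *largest* Jordan block for λ (equivalently, the smallest k with (A − λI)^k v = 0 for every generalised eigenvector v of λ).

  λ = 1: largest Jordan block has size 2, contributing (x − 1)^2

So m_A(x) = (x - 1)^2 = x^2 - 2*x + 1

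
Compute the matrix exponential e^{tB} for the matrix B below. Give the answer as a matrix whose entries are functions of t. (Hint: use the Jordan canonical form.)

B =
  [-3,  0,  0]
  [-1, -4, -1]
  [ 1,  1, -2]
e^{tB} =
  [exp(-3*t), 0, 0]
  [-t*exp(-3*t), -t*exp(-3*t) + exp(-3*t), -t*exp(-3*t)]
  [t*exp(-3*t), t*exp(-3*t), t*exp(-3*t) + exp(-3*t)]

Strategy: write B = P · J · P⁻¹ where J is a Jordan canonical form, so e^{tB} = P · e^{tJ} · P⁻¹, and e^{tJ} can be computed block-by-block.

B has Jordan form
J =
  [-3,  1,  0]
  [ 0, -3,  0]
  [ 0,  0, -3]
(up to reordering of blocks).

Per-block formulas:
  For a 2×2 Jordan block J_2(-3): exp(t · J_2(-3)) = e^(-3t)·(I + t·N), where N is the 2×2 nilpotent shift.
  For a 1×1 block at λ = -3: exp(t · [-3]) = [e^(-3t)].

After assembling e^{tJ} and conjugating by P, we get:

e^{tB} =
  [exp(-3*t), 0, 0]
  [-t*exp(-3*t), -t*exp(-3*t) + exp(-3*t), -t*exp(-3*t)]
  [t*exp(-3*t), t*exp(-3*t), t*exp(-3*t) + exp(-3*t)]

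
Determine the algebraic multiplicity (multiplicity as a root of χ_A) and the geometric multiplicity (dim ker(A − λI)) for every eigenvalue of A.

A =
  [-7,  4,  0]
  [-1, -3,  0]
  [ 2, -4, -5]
λ = -5: alg = 3, geom = 2

Step 1 — factor the characteristic polynomial to read off the algebraic multiplicities:
  χ_A(x) = (x + 5)^3

Step 2 — compute geometric multiplicities via the rank-nullity identity g(λ) = n − rank(A − λI):
  rank(A − (-5)·I) = 1, so dim ker(A − (-5)·I) = n − 1 = 2

Summary:
  λ = -5: algebraic multiplicity = 3, geometric multiplicity = 2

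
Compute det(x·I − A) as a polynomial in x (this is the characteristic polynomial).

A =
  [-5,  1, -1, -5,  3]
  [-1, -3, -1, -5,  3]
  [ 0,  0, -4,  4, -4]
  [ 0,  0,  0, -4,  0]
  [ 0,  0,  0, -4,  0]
x^5 + 16*x^4 + 96*x^3 + 256*x^2 + 256*x

Expanding det(x·I − A) (e.g. by cofactor expansion or by noting that A is similar to its Jordan form J, which has the same characteristic polynomial as A) gives
  χ_A(x) = x^5 + 16*x^4 + 96*x^3 + 256*x^2 + 256*x
which factors as x*(x + 4)^4. The eigenvalues (with algebraic multiplicities) are λ = -4 with multiplicity 4, λ = 0 with multiplicity 1.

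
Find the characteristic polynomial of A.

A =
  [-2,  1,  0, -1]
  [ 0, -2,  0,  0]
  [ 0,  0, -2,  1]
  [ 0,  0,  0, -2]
x^4 + 8*x^3 + 24*x^2 + 32*x + 16

Expanding det(x·I − A) (e.g. by cofactor expansion or by noting that A is similar to its Jordan form J, which has the same characteristic polynomial as A) gives
  χ_A(x) = x^4 + 8*x^3 + 24*x^2 + 32*x + 16
which factors as (x + 2)^4. The eigenvalues (with algebraic multiplicities) are λ = -2 with multiplicity 4.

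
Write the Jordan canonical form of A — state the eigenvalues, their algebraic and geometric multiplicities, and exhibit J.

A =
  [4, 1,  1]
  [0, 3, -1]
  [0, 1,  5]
J_2(4) ⊕ J_1(4)

The characteristic polynomial is
  det(x·I − A) = x^3 - 12*x^2 + 48*x - 64 = (x - 4)^3

Eigenvalues and multiplicities (the geometric multiplicity of λ is n − rank(A − λI), which equals the number of Jordan blocks for λ):
  λ = 4: algebraic multiplicity = 3, geometric multiplicity = 2

Determining the block sizes for each eigenvalue:
  λ = 4: 2 blocks summing to 3 forces exactly one block of size 2 and the rest size 1 → block sizes [2, 1]

Assembling the blocks gives a Jordan form
J =
  [4, 1, 0]
  [0, 4, 0]
  [0, 0, 4]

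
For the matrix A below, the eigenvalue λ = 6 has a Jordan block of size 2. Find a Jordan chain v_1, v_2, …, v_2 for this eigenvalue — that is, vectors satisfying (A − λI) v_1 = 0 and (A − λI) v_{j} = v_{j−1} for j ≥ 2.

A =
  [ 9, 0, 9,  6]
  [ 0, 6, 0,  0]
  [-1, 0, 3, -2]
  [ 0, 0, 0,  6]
A Jordan chain for λ = 6 of length 2:
v_1 = (3, 0, -1, 0)ᵀ
v_2 = (1, 0, 0, 0)ᵀ

Let N = A − (6)·I. We want v_2 with N^2 v_2 = 0 but N^1 v_2 ≠ 0; then v_{j-1} := N · v_j for j = 2, …, 2.

Pick v_2 = (1, 0, 0, 0)ᵀ.
Then v_1 = N · v_2 = (3, 0, -1, 0)ᵀ.

Sanity check: (A − (6)·I) v_1 = (0, 0, 0, 0)ᵀ = 0. ✓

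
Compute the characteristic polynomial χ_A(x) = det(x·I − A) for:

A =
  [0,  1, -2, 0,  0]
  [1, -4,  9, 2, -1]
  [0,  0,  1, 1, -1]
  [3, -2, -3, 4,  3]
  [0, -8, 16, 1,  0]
x^5 - x^4 - 5*x^3 + x^2 + 8*x + 4

Expanding det(x·I − A) (e.g. by cofactor expansion or by noting that A is similar to its Jordan form J, which has the same characteristic polynomial as A) gives
  χ_A(x) = x^5 - x^4 - 5*x^3 + x^2 + 8*x + 4
which factors as (x - 2)^2*(x + 1)^3. The eigenvalues (with algebraic multiplicities) are λ = -1 with multiplicity 3, λ = 2 with multiplicity 2.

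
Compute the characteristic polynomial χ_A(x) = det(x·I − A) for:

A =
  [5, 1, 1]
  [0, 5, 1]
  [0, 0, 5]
x^3 - 15*x^2 + 75*x - 125

Expanding det(x·I − A) (e.g. by cofactor expansion or by noting that A is similar to its Jordan form J, which has the same characteristic polynomial as A) gives
  χ_A(x) = x^3 - 15*x^2 + 75*x - 125
which factors as (x - 5)^3. The eigenvalues (with algebraic multiplicities) are λ = 5 with multiplicity 3.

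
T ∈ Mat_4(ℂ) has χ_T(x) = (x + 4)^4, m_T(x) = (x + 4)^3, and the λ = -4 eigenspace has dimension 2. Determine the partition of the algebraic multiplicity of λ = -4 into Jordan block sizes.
Block sizes for λ = -4: [3, 1]

Step 1 — from the characteristic polynomial, algebraic multiplicity of λ = -4 is 4. From dim ker(T − (-4)·I) = 2, there are exactly 2 Jordan blocks for λ = -4.
Step 2 — from the minimal polynomial, the factor (x + 4)^3 tells us the largest block for λ = -4 has size 3.
Step 3 — with total size 4, 2 blocks, and largest block 3, the block sizes (in nonincreasing order) are [3, 1].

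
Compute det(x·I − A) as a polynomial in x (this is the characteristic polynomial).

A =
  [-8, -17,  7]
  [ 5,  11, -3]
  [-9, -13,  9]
x^3 - 12*x^2 + 48*x - 64

Expanding det(x·I − A) (e.g. by cofactor expansion or by noting that A is similar to its Jordan form J, which has the same characteristic polynomial as A) gives
  χ_A(x) = x^3 - 12*x^2 + 48*x - 64
which factors as (x - 4)^3. The eigenvalues (with algebraic multiplicities) are λ = 4 with multiplicity 3.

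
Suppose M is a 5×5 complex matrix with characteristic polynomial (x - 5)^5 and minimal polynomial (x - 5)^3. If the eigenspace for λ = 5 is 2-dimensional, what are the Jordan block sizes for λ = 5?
Block sizes for λ = 5: [3, 2]

Step 1 — from the characteristic polynomial, algebraic multiplicity of λ = 5 is 5. From dim ker(M − (5)·I) = 2, there are exactly 2 Jordan blocks for λ = 5.
Step 2 — from the minimal polynomial, the factor (x − 5)^3 tells us the largest block for λ = 5 has size 3.
Step 3 — with total size 5, 2 blocks, and largest block 3, the block sizes (in nonincreasing order) are [3, 2].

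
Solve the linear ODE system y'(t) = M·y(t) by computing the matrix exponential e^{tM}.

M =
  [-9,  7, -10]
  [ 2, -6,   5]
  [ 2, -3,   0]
e^{tM} =
  [5*t^2*exp(-5*t) - 4*t*exp(-5*t) + exp(-5*t), -5*t^2*exp(-5*t)/2 + 7*t*exp(-5*t), 25*t^2*exp(-5*t)/2 - 10*t*exp(-5*t)]
  [2*t*exp(-5*t), -t*exp(-5*t) + exp(-5*t), 5*t*exp(-5*t)]
  [-2*t^2*exp(-5*t) + 2*t*exp(-5*t), t^2*exp(-5*t) - 3*t*exp(-5*t), -5*t^2*exp(-5*t) + 5*t*exp(-5*t) + exp(-5*t)]

Strategy: write M = P · J · P⁻¹ where J is a Jordan canonical form, so e^{tM} = P · e^{tJ} · P⁻¹, and e^{tJ} can be computed block-by-block.

M has Jordan form
J =
  [-5,  1,  0]
  [ 0, -5,  1]
  [ 0,  0, -5]
(up to reordering of blocks).

Per-block formulas:
  For a 3×3 Jordan block J_3(-5): exp(t · J_3(-5)) = e^(-5t)·(I + t·N + (t^2/2)·N^2), where N is the 3×3 nilpotent shift.

After assembling e^{tJ} and conjugating by P, we get:

e^{tM} =
  [5*t^2*exp(-5*t) - 4*t*exp(-5*t) + exp(-5*t), -5*t^2*exp(-5*t)/2 + 7*t*exp(-5*t), 25*t^2*exp(-5*t)/2 - 10*t*exp(-5*t)]
  [2*t*exp(-5*t), -t*exp(-5*t) + exp(-5*t), 5*t*exp(-5*t)]
  [-2*t^2*exp(-5*t) + 2*t*exp(-5*t), t^2*exp(-5*t) - 3*t*exp(-5*t), -5*t^2*exp(-5*t) + 5*t*exp(-5*t) + exp(-5*t)]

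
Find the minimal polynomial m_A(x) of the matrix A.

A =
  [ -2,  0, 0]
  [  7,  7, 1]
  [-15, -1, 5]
x^3 - 10*x^2 + 12*x + 72

The characteristic polynomial is χ_A(x) = (x - 6)^2*(x + 2), so the eigenvalues are known. The minimal polynomial is
  m_A(x) = Π_λ (x − λ)^{k_λ}
where k_λ is the size of the *largest* Jordan block for λ (equivalently, the smallest k with (A − λI)^k v = 0 for every generalised eigenvector v of λ).

  λ = -2: largest Jordan block has size 1, contributing (x + 2)
  λ = 6: largest Jordan block has size 2, contributing (x − 6)^2

So m_A(x) = (x - 6)^2*(x + 2) = x^3 - 10*x^2 + 12*x + 72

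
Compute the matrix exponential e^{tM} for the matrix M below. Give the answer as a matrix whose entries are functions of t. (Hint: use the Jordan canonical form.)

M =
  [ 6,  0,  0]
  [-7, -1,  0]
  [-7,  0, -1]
e^{tM} =
  [exp(6*t), 0, 0]
  [-exp(6*t) + exp(-t), exp(-t), 0]
  [-exp(6*t) + exp(-t), 0, exp(-t)]

Strategy: write M = P · J · P⁻¹ where J is a Jordan canonical form, so e^{tM} = P · e^{tJ} · P⁻¹, and e^{tJ} can be computed block-by-block.

M has Jordan form
J =
  [-1,  0, 0]
  [ 0, -1, 0]
  [ 0,  0, 6]
(up to reordering of blocks).

Per-block formulas:
  For a 1×1 block at λ = -1: exp(t · [-1]) = [e^(-1t)].
  For a 1×1 block at λ = 6: exp(t · [6]) = [e^(6t)].

After assembling e^{tJ} and conjugating by P, we get:

e^{tM} =
  [exp(6*t), 0, 0]
  [-exp(6*t) + exp(-t), exp(-t), 0]
  [-exp(6*t) + exp(-t), 0, exp(-t)]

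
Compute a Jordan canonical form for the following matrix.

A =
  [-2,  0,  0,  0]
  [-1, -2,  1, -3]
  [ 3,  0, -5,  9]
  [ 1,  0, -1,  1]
J_2(-2) ⊕ J_1(-2) ⊕ J_1(-2)

The characteristic polynomial is
  det(x·I − A) = x^4 + 8*x^3 + 24*x^2 + 32*x + 16 = (x + 2)^4

Eigenvalues and multiplicities (the geometric multiplicity of λ is n − rank(A − λI), which equals the number of Jordan blocks for λ):
  λ = -2: algebraic multiplicity = 4, geometric multiplicity = 3

Determining the block sizes for each eigenvalue:
  λ = -2: 3 blocks summing to 4 forces exactly one block of size 2 and the rest size 1 → block sizes [2, 1, 1]

Assembling the blocks gives a Jordan form
J =
  [-2,  1,  0,  0]
  [ 0, -2,  0,  0]
  [ 0,  0, -2,  0]
  [ 0,  0,  0, -2]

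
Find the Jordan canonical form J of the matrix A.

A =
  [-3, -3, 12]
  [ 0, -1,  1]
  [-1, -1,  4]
J_3(0)

The characteristic polynomial is
  det(x·I − A) = x^3

Eigenvalues and multiplicities (the geometric multiplicity of λ is n − rank(A − λI), which equals the number of Jordan blocks for λ):
  λ = 0: algebraic multiplicity = 3, geometric multiplicity = 1

Determining the block sizes for each eigenvalue:
  λ = 0: one block (gm = 1), so the single block has size am = 3 → block sizes [3]

Assembling the blocks gives a Jordan form
J =
  [0, 1, 0]
  [0, 0, 1]
  [0, 0, 0]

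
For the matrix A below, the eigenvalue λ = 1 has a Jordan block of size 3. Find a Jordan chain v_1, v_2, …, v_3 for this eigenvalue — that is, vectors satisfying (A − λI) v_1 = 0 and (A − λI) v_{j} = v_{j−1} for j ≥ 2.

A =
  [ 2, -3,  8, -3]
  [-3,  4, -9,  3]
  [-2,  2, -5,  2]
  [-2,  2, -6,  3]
A Jordan chain for λ = 1 of length 3:
v_1 = (-2, 6, 4, 4)ᵀ
v_2 = (-3, 3, 2, 2)ᵀ
v_3 = (0, 1, 0, 0)ᵀ

Let N = A − (1)·I. We want v_3 with N^3 v_3 = 0 but N^2 v_3 ≠ 0; then v_{j-1} := N · v_j for j = 3, …, 2.

Pick v_3 = (0, 1, 0, 0)ᵀ.
Then v_2 = N · v_3 = (-3, 3, 2, 2)ᵀ.
Then v_1 = N · v_2 = (-2, 6, 4, 4)ᵀ.

Sanity check: (A − (1)·I) v_1 = (0, 0, 0, 0)ᵀ = 0. ✓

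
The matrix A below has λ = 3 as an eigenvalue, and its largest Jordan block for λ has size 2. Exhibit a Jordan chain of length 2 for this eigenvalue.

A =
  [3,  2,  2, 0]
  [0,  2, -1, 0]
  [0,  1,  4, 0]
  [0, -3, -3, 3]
A Jordan chain for λ = 3 of length 2:
v_1 = (2, -1, 1, -3)ᵀ
v_2 = (0, 1, 0, 0)ᵀ

Let N = A − (3)·I. We want v_2 with N^2 v_2 = 0 but N^1 v_2 ≠ 0; then v_{j-1} := N · v_j for j = 2, …, 2.

Pick v_2 = (0, 1, 0, 0)ᵀ.
Then v_1 = N · v_2 = (2, -1, 1, -3)ᵀ.

Sanity check: (A − (3)·I) v_1 = (0, 0, 0, 0)ᵀ = 0. ✓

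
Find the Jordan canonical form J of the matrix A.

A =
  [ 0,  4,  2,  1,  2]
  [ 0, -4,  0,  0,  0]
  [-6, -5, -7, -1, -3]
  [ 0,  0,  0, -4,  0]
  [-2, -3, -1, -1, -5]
J_2(-4) ⊕ J_2(-4) ⊕ J_1(-4)

The characteristic polynomial is
  det(x·I − A) = x^5 + 20*x^4 + 160*x^3 + 640*x^2 + 1280*x + 1024 = (x + 4)^5

Eigenvalues and multiplicities (the geometric multiplicity of λ is n − rank(A − λI), which equals the number of Jordan blocks for λ):
  λ = -4: algebraic multiplicity = 5, geometric multiplicity = 3

Determining the block sizes for each eigenvalue:
  λ = -4: with am = 5 and gm = 3, the partition is not yet determined (e.g. several partitions of 5 into 3 parts exist). Let N = A − (-4)·I. Computing rank(N^1) = 2, rank(N^2) = 0; the number of blocks of size ≥ j is rank(N^{j−1}) − rank(N^j), giving [3, 2]. So we have 2 block(s) of size 2, 1 block(s) of size 1 → block sizes [2, 2, 1]

Assembling the blocks gives a Jordan form
J =
  [-4,  1,  0,  0,  0]
  [ 0, -4,  0,  0,  0]
  [ 0,  0, -4,  1,  0]
  [ 0,  0,  0, -4,  0]
  [ 0,  0,  0,  0, -4]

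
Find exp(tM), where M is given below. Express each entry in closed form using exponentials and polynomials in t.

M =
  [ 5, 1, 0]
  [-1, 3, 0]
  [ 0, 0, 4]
e^{tM} =
  [t*exp(4*t) + exp(4*t), t*exp(4*t), 0]
  [-t*exp(4*t), -t*exp(4*t) + exp(4*t), 0]
  [0, 0, exp(4*t)]

Strategy: write M = P · J · P⁻¹ where J is a Jordan canonical form, so e^{tM} = P · e^{tJ} · P⁻¹, and e^{tJ} can be computed block-by-block.

M has Jordan form
J =
  [4, 1, 0]
  [0, 4, 0]
  [0, 0, 4]
(up to reordering of blocks).

Per-block formulas:
  For a 2×2 Jordan block J_2(4): exp(t · J_2(4)) = e^(4t)·(I + t·N), where N is the 2×2 nilpotent shift.
  For a 1×1 block at λ = 4: exp(t · [4]) = [e^(4t)].

After assembling e^{tJ} and conjugating by P, we get:

e^{tM} =
  [t*exp(4*t) + exp(4*t), t*exp(4*t), 0]
  [-t*exp(4*t), -t*exp(4*t) + exp(4*t), 0]
  [0, 0, exp(4*t)]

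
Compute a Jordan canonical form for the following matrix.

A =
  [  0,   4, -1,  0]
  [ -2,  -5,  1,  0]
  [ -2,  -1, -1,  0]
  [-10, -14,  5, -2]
J_3(-2) ⊕ J_1(-2)

The characteristic polynomial is
  det(x·I − A) = x^4 + 8*x^3 + 24*x^2 + 32*x + 16 = (x + 2)^4

Eigenvalues and multiplicities (the geometric multiplicity of λ is n − rank(A − λI), which equals the number of Jordan blocks for λ):
  λ = -2: algebraic multiplicity = 4, geometric multiplicity = 2

Determining the block sizes for each eigenvalue:
  λ = -2: with am = 4 and gm = 2, the partition is not yet determined (e.g. several partitions of 4 into 2 parts exist). Let N = A − (-2)·I. Computing rank(N^1) = 2, rank(N^2) = 1, rank(N^3) = 0; the number of blocks of size ≥ j is rank(N^{j−1}) − rank(N^j), giving [2, 1, 1]. So we have 1 block(s) of size 3, 1 block(s) of size 1 → block sizes [3, 1]

Assembling the blocks gives a Jordan form
J =
  [-2,  1,  0,  0]
  [ 0, -2,  1,  0]
  [ 0,  0, -2,  0]
  [ 0,  0,  0, -2]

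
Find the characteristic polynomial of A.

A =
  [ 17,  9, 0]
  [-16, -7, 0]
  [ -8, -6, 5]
x^3 - 15*x^2 + 75*x - 125

Expanding det(x·I − A) (e.g. by cofactor expansion or by noting that A is similar to its Jordan form J, which has the same characteristic polynomial as A) gives
  χ_A(x) = x^3 - 15*x^2 + 75*x - 125
which factors as (x - 5)^3. The eigenvalues (with algebraic multiplicities) are λ = 5 with multiplicity 3.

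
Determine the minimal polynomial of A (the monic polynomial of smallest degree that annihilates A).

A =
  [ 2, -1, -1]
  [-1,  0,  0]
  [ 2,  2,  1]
x^3 - 3*x^2 + 3*x - 1

The characteristic polynomial is χ_A(x) = (x - 1)^3, so the eigenvalues are known. The minimal polynomial is
  m_A(x) = Π_λ (x − λ)^{k_λ}
where k_λ is the size of the *largest* Jordan block for λ (equivalently, the smallest k with (A − λI)^k v = 0 for every generalised eigenvector v of λ).

  λ = 1: largest Jordan block has size 3, contributing (x − 1)^3

So m_A(x) = (x - 1)^3 = x^3 - 3*x^2 + 3*x - 1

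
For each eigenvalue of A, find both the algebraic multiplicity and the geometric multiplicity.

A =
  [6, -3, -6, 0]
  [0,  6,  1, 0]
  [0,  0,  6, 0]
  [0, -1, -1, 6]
λ = 6: alg = 4, geom = 2

Step 1 — factor the characteristic polynomial to read off the algebraic multiplicities:
  χ_A(x) = (x - 6)^4

Step 2 — compute geometric multiplicities via the rank-nullity identity g(λ) = n − rank(A − λI):
  rank(A − (6)·I) = 2, so dim ker(A − (6)·I) = n − 2 = 2

Summary:
  λ = 6: algebraic multiplicity = 4, geometric multiplicity = 2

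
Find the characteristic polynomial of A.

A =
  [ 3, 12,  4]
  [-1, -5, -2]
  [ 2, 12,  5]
x^3 - 3*x^2 + 3*x - 1

Expanding det(x·I − A) (e.g. by cofactor expansion or by noting that A is similar to its Jordan form J, which has the same characteristic polynomial as A) gives
  χ_A(x) = x^3 - 3*x^2 + 3*x - 1
which factors as (x - 1)^3. The eigenvalues (with algebraic multiplicities) are λ = 1 with multiplicity 3.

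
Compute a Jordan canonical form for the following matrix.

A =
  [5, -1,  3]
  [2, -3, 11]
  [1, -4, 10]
J_3(4)

The characteristic polynomial is
  det(x·I − A) = x^3 - 12*x^2 + 48*x - 64 = (x - 4)^3

Eigenvalues and multiplicities (the geometric multiplicity of λ is n − rank(A − λI), which equals the number of Jordan blocks for λ):
  λ = 4: algebraic multiplicity = 3, geometric multiplicity = 1

Determining the block sizes for each eigenvalue:
  λ = 4: one block (gm = 1), so the single block has size am = 3 → block sizes [3]

Assembling the blocks gives a Jordan form
J =
  [4, 1, 0]
  [0, 4, 1]
  [0, 0, 4]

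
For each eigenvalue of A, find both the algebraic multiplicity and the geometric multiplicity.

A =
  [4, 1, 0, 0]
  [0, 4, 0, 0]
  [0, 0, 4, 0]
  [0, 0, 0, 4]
λ = 4: alg = 4, geom = 3

Step 1 — factor the characteristic polynomial to read off the algebraic multiplicities:
  χ_A(x) = (x - 4)^4

Step 2 — compute geometric multiplicities via the rank-nullity identity g(λ) = n − rank(A − λI):
  rank(A − (4)·I) = 1, so dim ker(A − (4)·I) = n − 1 = 3

Summary:
  λ = 4: algebraic multiplicity = 4, geometric multiplicity = 3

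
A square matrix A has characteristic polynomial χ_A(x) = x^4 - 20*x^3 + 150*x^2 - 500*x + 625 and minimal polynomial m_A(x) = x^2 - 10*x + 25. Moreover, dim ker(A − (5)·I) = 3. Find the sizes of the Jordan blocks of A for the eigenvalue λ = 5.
Block sizes for λ = 5: [2, 1, 1]

Step 1 — from the characteristic polynomial, algebraic multiplicity of λ = 5 is 4. From dim ker(A − (5)·I) = 3, there are exactly 3 Jordan blocks for λ = 5.
Step 2 — from the minimal polynomial, the factor (x − 5)^2 tells us the largest block for λ = 5 has size 2.
Step 3 — with total size 4, 3 blocks, and largest block 2, the block sizes (in nonincreasing order) are [2, 1, 1].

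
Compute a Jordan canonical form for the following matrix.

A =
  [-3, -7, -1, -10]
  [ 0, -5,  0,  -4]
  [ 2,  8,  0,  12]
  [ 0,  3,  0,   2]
J_1(-2) ⊕ J_1(-2) ⊕ J_2(-1)

The characteristic polynomial is
  det(x·I − A) = x^4 + 6*x^3 + 13*x^2 + 12*x + 4 = (x + 1)^2*(x + 2)^2

Eigenvalues and multiplicities (the geometric multiplicity of λ is n − rank(A − λI), which equals the number of Jordan blocks for λ):
  λ = -2: algebraic multiplicity = 2, geometric multiplicity = 2
  λ = -1: algebraic multiplicity = 2, geometric multiplicity = 1

Determining the block sizes for each eigenvalue:
  λ = -2: gm = am = 2, so every block has size 1 → block sizes [1, 1]
  λ = -1: one block (gm = 1), so the single block has size am = 2 → block sizes [2]

Assembling the blocks gives a Jordan form
J =
  [-2,  0,  0,  0]
  [ 0, -2,  0,  0]
  [ 0,  0, -1,  1]
  [ 0,  0,  0, -1]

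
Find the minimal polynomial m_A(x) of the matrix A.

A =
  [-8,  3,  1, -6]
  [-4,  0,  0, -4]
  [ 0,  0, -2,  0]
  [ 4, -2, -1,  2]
x^2 + 4*x + 4

The characteristic polynomial is χ_A(x) = (x + 2)^4, so the eigenvalues are known. The minimal polynomial is
  m_A(x) = Π_λ (x − λ)^{k_λ}
where k_λ is the size of the *largest* Jordan block for λ (equivalently, the smallest k with (A − λI)^k v = 0 for every generalised eigenvector v of λ).

  λ = -2: largest Jordan block has size 2, contributing (x + 2)^2

So m_A(x) = (x + 2)^2 = x^2 + 4*x + 4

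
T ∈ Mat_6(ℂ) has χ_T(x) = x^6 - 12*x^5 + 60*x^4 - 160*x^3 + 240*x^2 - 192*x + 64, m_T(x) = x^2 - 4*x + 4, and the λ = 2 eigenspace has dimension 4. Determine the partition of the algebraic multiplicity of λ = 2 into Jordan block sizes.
Block sizes for λ = 2: [2, 2, 1, 1]

Step 1 — from the characteristic polynomial, algebraic multiplicity of λ = 2 is 6. From dim ker(T − (2)·I) = 4, there are exactly 4 Jordan blocks for λ = 2.
Step 2 — from the minimal polynomial, the factor (x − 2)^2 tells us the largest block for λ = 2 has size 2.
Step 3 — with total size 6, 4 blocks, and largest block 2, the block sizes (in nonincreasing order) are [2, 2, 1, 1].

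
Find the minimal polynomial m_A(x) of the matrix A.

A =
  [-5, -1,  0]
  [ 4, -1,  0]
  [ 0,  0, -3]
x^2 + 6*x + 9

The characteristic polynomial is χ_A(x) = (x + 3)^3, so the eigenvalues are known. The minimal polynomial is
  m_A(x) = Π_λ (x − λ)^{k_λ}
where k_λ is the size of the *largest* Jordan block for λ (equivalently, the smallest k with (A − λI)^k v = 0 for every generalised eigenvector v of λ).

  λ = -3: largest Jordan block has size 2, contributing (x + 3)^2

So m_A(x) = (x + 3)^2 = x^2 + 6*x + 9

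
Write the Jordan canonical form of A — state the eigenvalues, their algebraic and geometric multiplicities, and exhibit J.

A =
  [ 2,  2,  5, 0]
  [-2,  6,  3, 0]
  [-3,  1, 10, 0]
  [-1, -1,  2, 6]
J_3(6) ⊕ J_1(6)

The characteristic polynomial is
  det(x·I − A) = x^4 - 24*x^3 + 216*x^2 - 864*x + 1296 = (x - 6)^4

Eigenvalues and multiplicities (the geometric multiplicity of λ is n − rank(A − λI), which equals the number of Jordan blocks for λ):
  λ = 6: algebraic multiplicity = 4, geometric multiplicity = 2

Determining the block sizes for each eigenvalue:
  λ = 6: with am = 4 and gm = 2, the partition is not yet determined (e.g. several partitions of 4 into 2 parts exist). Let N = A − (6)·I. Computing rank(N^1) = 2, rank(N^2) = 1, rank(N^3) = 0; the number of blocks of size ≥ j is rank(N^{j−1}) − rank(N^j), giving [2, 1, 1]. So we have 1 block(s) of size 3, 1 block(s) of size 1 → block sizes [3, 1]

Assembling the blocks gives a Jordan form
J =
  [6, 1, 0, 0]
  [0, 6, 1, 0]
  [0, 0, 6, 0]
  [0, 0, 0, 6]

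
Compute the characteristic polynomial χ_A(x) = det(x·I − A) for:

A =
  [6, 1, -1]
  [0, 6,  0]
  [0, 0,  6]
x^3 - 18*x^2 + 108*x - 216

Expanding det(x·I − A) (e.g. by cofactor expansion or by noting that A is similar to its Jordan form J, which has the same characteristic polynomial as A) gives
  χ_A(x) = x^3 - 18*x^2 + 108*x - 216
which factors as (x - 6)^3. The eigenvalues (with algebraic multiplicities) are λ = 6 with multiplicity 3.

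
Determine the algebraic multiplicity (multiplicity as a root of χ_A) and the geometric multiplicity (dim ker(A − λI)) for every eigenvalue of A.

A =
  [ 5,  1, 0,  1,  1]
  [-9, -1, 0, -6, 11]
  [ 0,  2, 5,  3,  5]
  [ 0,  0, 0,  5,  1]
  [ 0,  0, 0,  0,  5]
λ = 2: alg = 2, geom = 1; λ = 5: alg = 3, geom = 1

Step 1 — factor the characteristic polynomial to read off the algebraic multiplicities:
  χ_A(x) = (x - 5)^3*(x - 2)^2

Step 2 — compute geometric multiplicities via the rank-nullity identity g(λ) = n − rank(A − λI):
  rank(A − (2)·I) = 4, so dim ker(A − (2)·I) = n − 4 = 1
  rank(A − (5)·I) = 4, so dim ker(A − (5)·I) = n − 4 = 1

Summary:
  λ = 2: algebraic multiplicity = 2, geometric multiplicity = 1
  λ = 5: algebraic multiplicity = 3, geometric multiplicity = 1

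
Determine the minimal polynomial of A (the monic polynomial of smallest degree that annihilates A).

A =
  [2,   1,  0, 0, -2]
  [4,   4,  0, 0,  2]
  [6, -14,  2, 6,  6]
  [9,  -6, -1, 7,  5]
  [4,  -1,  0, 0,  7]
x^4 - 18*x^3 + 121*x^2 - 360*x + 400

The characteristic polynomial is χ_A(x) = (x - 5)^2*(x - 4)^3, so the eigenvalues are known. The minimal polynomial is
  m_A(x) = Π_λ (x − λ)^{k_λ}
where k_λ is the size of the *largest* Jordan block for λ (equivalently, the smallest k with (A − λI)^k v = 0 for every generalised eigenvector v of λ).

  λ = 4: largest Jordan block has size 2, contributing (x − 4)^2
  λ = 5: largest Jordan block has size 2, contributing (x − 5)^2

So m_A(x) = (x - 5)^2*(x - 4)^2 = x^4 - 18*x^3 + 121*x^2 - 360*x + 400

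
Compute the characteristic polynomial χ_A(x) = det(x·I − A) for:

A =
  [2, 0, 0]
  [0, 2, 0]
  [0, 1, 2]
x^3 - 6*x^2 + 12*x - 8

Expanding det(x·I − A) (e.g. by cofactor expansion or by noting that A is similar to its Jordan form J, which has the same characteristic polynomial as A) gives
  χ_A(x) = x^3 - 6*x^2 + 12*x - 8
which factors as (x - 2)^3. The eigenvalues (with algebraic multiplicities) are λ = 2 with multiplicity 3.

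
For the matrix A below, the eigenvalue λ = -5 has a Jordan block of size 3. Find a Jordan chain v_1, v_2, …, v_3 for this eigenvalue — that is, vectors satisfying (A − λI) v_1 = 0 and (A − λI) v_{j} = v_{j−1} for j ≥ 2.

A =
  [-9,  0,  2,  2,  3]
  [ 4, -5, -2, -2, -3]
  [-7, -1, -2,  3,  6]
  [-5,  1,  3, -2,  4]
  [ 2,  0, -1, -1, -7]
A Jordan chain for λ = -5 of length 3:
v_1 = (-2, 2, 0, -4, 0)ᵀ
v_2 = (-4, 4, -7, -5, 2)ᵀ
v_3 = (1, 0, 0, 0, 0)ᵀ

Let N = A − (-5)·I. We want v_3 with N^3 v_3 = 0 but N^2 v_3 ≠ 0; then v_{j-1} := N · v_j for j = 3, …, 2.

Pick v_3 = (1, 0, 0, 0, 0)ᵀ.
Then v_2 = N · v_3 = (-4, 4, -7, -5, 2)ᵀ.
Then v_1 = N · v_2 = (-2, 2, 0, -4, 0)ᵀ.

Sanity check: (A − (-5)·I) v_1 = (0, 0, 0, 0, 0)ᵀ = 0. ✓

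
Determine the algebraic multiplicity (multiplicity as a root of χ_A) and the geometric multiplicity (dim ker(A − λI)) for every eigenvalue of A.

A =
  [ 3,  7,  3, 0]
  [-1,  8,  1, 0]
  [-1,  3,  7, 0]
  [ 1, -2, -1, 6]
λ = 6: alg = 4, geom = 2

Step 1 — factor the characteristic polynomial to read off the algebraic multiplicities:
  χ_A(x) = (x - 6)^4

Step 2 — compute geometric multiplicities via the rank-nullity identity g(λ) = n − rank(A − λI):
  rank(A − (6)·I) = 2, so dim ker(A − (6)·I) = n − 2 = 2

Summary:
  λ = 6: algebraic multiplicity = 4, geometric multiplicity = 2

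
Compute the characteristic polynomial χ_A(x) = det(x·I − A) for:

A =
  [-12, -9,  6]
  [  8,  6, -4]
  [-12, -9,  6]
x^3

Expanding det(x·I − A) (e.g. by cofactor expansion or by noting that A is similar to its Jordan form J, which has the same characteristic polynomial as A) gives
  χ_A(x) = x^3
which factors as x^3. The eigenvalues (with algebraic multiplicities) are λ = 0 with multiplicity 3.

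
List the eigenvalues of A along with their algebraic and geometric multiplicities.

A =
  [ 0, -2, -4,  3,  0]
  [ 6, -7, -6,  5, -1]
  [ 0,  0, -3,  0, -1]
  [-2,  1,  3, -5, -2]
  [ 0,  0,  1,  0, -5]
λ = -4: alg = 5, geom = 2

Step 1 — factor the characteristic polynomial to read off the algebraic multiplicities:
  χ_A(x) = (x + 4)^5

Step 2 — compute geometric multiplicities via the rank-nullity identity g(λ) = n − rank(A − λI):
  rank(A − (-4)·I) = 3, so dim ker(A − (-4)·I) = n − 3 = 2

Summary:
  λ = -4: algebraic multiplicity = 5, geometric multiplicity = 2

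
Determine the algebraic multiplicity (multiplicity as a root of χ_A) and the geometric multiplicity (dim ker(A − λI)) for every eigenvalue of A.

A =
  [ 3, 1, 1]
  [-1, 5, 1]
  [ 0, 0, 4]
λ = 4: alg = 3, geom = 2

Step 1 — factor the characteristic polynomial to read off the algebraic multiplicities:
  χ_A(x) = (x - 4)^3

Step 2 — compute geometric multiplicities via the rank-nullity identity g(λ) = n − rank(A − λI):
  rank(A − (4)·I) = 1, so dim ker(A − (4)·I) = n − 1 = 2

Summary:
  λ = 4: algebraic multiplicity = 3, geometric multiplicity = 2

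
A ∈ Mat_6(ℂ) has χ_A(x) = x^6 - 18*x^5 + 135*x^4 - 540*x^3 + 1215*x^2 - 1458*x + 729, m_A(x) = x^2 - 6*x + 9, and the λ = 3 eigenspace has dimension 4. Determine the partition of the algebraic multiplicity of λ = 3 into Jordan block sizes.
Block sizes for λ = 3: [2, 2, 1, 1]

Step 1 — from the characteristic polynomial, algebraic multiplicity of λ = 3 is 6. From dim ker(A − (3)·I) = 4, there are exactly 4 Jordan blocks for λ = 3.
Step 2 — from the minimal polynomial, the factor (x − 3)^2 tells us the largest block for λ = 3 has size 2.
Step 3 — with total size 6, 4 blocks, and largest block 2, the block sizes (in nonincreasing order) are [2, 2, 1, 1].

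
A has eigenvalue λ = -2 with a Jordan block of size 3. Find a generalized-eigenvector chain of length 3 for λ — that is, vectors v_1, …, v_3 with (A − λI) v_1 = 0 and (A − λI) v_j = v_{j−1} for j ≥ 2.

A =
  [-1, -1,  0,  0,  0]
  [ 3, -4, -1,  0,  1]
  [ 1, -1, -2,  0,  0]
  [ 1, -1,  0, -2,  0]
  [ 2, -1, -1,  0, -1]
A Jordan chain for λ = -2 of length 3:
v_1 = (-2, -2, -2, -2, 0)ᵀ
v_2 = (1, 3, 1, 1, 2)ᵀ
v_3 = (1, 0, 0, 0, 0)ᵀ

Let N = A − (-2)·I. We want v_3 with N^3 v_3 = 0 but N^2 v_3 ≠ 0; then v_{j-1} := N · v_j for j = 3, …, 2.

Pick v_3 = (1, 0, 0, 0, 0)ᵀ.
Then v_2 = N · v_3 = (1, 3, 1, 1, 2)ᵀ.
Then v_1 = N · v_2 = (-2, -2, -2, -2, 0)ᵀ.

Sanity check: (A − (-2)·I) v_1 = (0, 0, 0, 0, 0)ᵀ = 0. ✓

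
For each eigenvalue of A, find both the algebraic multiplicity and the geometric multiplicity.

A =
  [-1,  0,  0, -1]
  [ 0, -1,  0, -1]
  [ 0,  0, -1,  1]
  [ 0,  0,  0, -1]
λ = -1: alg = 4, geom = 3

Step 1 — factor the characteristic polynomial to read off the algebraic multiplicities:
  χ_A(x) = (x + 1)^4

Step 2 — compute geometric multiplicities via the rank-nullity identity g(λ) = n − rank(A − λI):
  rank(A − (-1)·I) = 1, so dim ker(A − (-1)·I) = n − 1 = 3

Summary:
  λ = -1: algebraic multiplicity = 4, geometric multiplicity = 3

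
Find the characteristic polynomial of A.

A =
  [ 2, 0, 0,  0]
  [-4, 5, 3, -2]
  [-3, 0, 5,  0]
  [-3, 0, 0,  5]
x^4 - 17*x^3 + 105*x^2 - 275*x + 250

Expanding det(x·I − A) (e.g. by cofactor expansion or by noting that A is similar to its Jordan form J, which has the same characteristic polynomial as A) gives
  χ_A(x) = x^4 - 17*x^3 + 105*x^2 - 275*x + 250
which factors as (x - 5)^3*(x - 2). The eigenvalues (with algebraic multiplicities) are λ = 2 with multiplicity 1, λ = 5 with multiplicity 3.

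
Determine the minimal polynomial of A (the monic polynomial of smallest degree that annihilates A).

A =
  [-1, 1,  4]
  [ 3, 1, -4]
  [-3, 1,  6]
x^2 - 4*x + 4

The characteristic polynomial is χ_A(x) = (x - 2)^3, so the eigenvalues are known. The minimal polynomial is
  m_A(x) = Π_λ (x − λ)^{k_λ}
where k_λ is the size of the *largest* Jordan block for λ (equivalently, the smallest k with (A − λI)^k v = 0 for every generalised eigenvector v of λ).

  λ = 2: largest Jordan block has size 2, contributing (x − 2)^2

So m_A(x) = (x - 2)^2 = x^2 - 4*x + 4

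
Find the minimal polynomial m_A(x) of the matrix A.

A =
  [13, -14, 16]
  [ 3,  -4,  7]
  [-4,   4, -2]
x^3 - 7*x^2 + 8*x + 16

The characteristic polynomial is χ_A(x) = (x - 4)^2*(x + 1), so the eigenvalues are known. The minimal polynomial is
  m_A(x) = Π_λ (x − λ)^{k_λ}
where k_λ is the size of the *largest* Jordan block for λ (equivalently, the smallest k with (A − λI)^k v = 0 for every generalised eigenvector v of λ).

  λ = -1: largest Jordan block has size 1, contributing (x + 1)
  λ = 4: largest Jordan block has size 2, contributing (x − 4)^2

So m_A(x) = (x - 4)^2*(x + 1) = x^3 - 7*x^2 + 8*x + 16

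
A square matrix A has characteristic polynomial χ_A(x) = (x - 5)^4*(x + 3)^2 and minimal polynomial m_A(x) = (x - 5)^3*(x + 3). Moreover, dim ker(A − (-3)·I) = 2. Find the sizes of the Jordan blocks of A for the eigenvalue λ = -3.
Block sizes for λ = -3: [1, 1]

Step 1 — from the characteristic polynomial, algebraic multiplicity of λ = -3 is 2. From dim ker(A − (-3)·I) = 2, there are exactly 2 Jordan blocks for λ = -3.
Step 2 — from the minimal polynomial, the factor (x + 3) tells us the largest block for λ = -3 has size 1.
Step 3 — with total size 2, 2 blocks, and largest block 1, the block sizes (in nonincreasing order) are [1, 1].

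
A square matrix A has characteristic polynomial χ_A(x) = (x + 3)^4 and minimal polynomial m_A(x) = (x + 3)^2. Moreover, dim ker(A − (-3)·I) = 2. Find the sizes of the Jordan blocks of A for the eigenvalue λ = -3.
Block sizes for λ = -3: [2, 2]

Step 1 — from the characteristic polynomial, algebraic multiplicity of λ = -3 is 4. From dim ker(A − (-3)·I) = 2, there are exactly 2 Jordan blocks for λ = -3.
Step 2 — from the minimal polynomial, the factor (x + 3)^2 tells us the largest block for λ = -3 has size 2.
Step 3 — with total size 4, 2 blocks, and largest block 2, the block sizes (in nonincreasing order) are [2, 2].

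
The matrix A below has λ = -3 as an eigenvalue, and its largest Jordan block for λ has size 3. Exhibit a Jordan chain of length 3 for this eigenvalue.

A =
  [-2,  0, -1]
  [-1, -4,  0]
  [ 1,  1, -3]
A Jordan chain for λ = -3 of length 3:
v_1 = (-1, 1, -1)ᵀ
v_2 = (0, -1, 1)ᵀ
v_3 = (0, 1, 0)ᵀ

Let N = A − (-3)·I. We want v_3 with N^3 v_3 = 0 but N^2 v_3 ≠ 0; then v_{j-1} := N · v_j for j = 3, …, 2.

Pick v_3 = (0, 1, 0)ᵀ.
Then v_2 = N · v_3 = (0, -1, 1)ᵀ.
Then v_1 = N · v_2 = (-1, 1, -1)ᵀ.

Sanity check: (A − (-3)·I) v_1 = (0, 0, 0)ᵀ = 0. ✓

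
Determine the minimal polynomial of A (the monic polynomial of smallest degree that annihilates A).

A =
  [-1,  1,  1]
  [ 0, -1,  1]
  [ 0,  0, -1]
x^3 + 3*x^2 + 3*x + 1

The characteristic polynomial is χ_A(x) = (x + 1)^3, so the eigenvalues are known. The minimal polynomial is
  m_A(x) = Π_λ (x − λ)^{k_λ}
where k_λ is the size of the *largest* Jordan block for λ (equivalently, the smallest k with (A − λI)^k v = 0 for every generalised eigenvector v of λ).

  λ = -1: largest Jordan block has size 3, contributing (x + 1)^3

So m_A(x) = (x + 1)^3 = x^3 + 3*x^2 + 3*x + 1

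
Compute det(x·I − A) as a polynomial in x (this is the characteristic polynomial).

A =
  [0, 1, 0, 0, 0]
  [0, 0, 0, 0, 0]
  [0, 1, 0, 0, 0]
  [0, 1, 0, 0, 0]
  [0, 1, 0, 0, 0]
x^5

Expanding det(x·I − A) (e.g. by cofactor expansion or by noting that A is similar to its Jordan form J, which has the same characteristic polynomial as A) gives
  χ_A(x) = x^5
which factors as x^5. The eigenvalues (with algebraic multiplicities) are λ = 0 with multiplicity 5.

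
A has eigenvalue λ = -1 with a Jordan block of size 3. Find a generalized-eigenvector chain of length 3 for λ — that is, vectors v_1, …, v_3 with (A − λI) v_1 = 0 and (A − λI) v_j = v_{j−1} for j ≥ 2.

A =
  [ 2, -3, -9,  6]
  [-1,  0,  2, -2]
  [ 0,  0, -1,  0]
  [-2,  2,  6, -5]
A Jordan chain for λ = -1 of length 3:
v_1 = (3, -1, 0, -2)ᵀ
v_2 = (-9, 2, 0, 6)ᵀ
v_3 = (0, 0, 1, 0)ᵀ

Let N = A − (-1)·I. We want v_3 with N^3 v_3 = 0 but N^2 v_3 ≠ 0; then v_{j-1} := N · v_j for j = 3, …, 2.

Pick v_3 = (0, 0, 1, 0)ᵀ.
Then v_2 = N · v_3 = (-9, 2, 0, 6)ᵀ.
Then v_1 = N · v_2 = (3, -1, 0, -2)ᵀ.

Sanity check: (A − (-1)·I) v_1 = (0, 0, 0, 0)ᵀ = 0. ✓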